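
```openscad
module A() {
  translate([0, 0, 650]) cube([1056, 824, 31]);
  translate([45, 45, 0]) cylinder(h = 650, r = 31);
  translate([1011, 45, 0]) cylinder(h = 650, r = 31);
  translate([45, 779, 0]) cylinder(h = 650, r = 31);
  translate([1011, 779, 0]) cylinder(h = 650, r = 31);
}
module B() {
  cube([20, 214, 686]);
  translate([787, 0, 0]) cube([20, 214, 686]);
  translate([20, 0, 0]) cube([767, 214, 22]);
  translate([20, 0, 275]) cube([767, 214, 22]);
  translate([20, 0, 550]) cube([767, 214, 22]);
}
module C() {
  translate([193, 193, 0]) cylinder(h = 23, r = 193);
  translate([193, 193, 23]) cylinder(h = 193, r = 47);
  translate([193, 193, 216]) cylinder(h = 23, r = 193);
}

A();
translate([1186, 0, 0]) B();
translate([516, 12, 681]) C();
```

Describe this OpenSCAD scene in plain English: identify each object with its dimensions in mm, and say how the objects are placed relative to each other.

A is a rectangular dining table. The top is 1056×824×31 mm with its upper surface at z = 681 mm. It stands on four round legs of 62 mm diameter, each leg's bounding box inset 14 mm from the nearest pair of top edges, running from the floor to the underside of the top.

B is a bookshelf 807 mm wide overall, 214 mm deep and 686 mm tall. The two sides are 20 mm thick vertical panels. 3 horizontal shelves of 22 mm thickness span between the inner faces of the sides; the lowest shelf sits on the floor and shelves are stacked with a clear vertical gap of 253 mm between each pair.

C is a spool: two coaxial disc flanges of radius 193 mm and thickness 23 mm, joined by a core cylinder of radius 47 mm and height 193 mm. The lower flange rests on z = 0 and the three cylinders share a vertical axis.

The bookshelf is on the floor beside the table on its +x side. The spool is on top of the table.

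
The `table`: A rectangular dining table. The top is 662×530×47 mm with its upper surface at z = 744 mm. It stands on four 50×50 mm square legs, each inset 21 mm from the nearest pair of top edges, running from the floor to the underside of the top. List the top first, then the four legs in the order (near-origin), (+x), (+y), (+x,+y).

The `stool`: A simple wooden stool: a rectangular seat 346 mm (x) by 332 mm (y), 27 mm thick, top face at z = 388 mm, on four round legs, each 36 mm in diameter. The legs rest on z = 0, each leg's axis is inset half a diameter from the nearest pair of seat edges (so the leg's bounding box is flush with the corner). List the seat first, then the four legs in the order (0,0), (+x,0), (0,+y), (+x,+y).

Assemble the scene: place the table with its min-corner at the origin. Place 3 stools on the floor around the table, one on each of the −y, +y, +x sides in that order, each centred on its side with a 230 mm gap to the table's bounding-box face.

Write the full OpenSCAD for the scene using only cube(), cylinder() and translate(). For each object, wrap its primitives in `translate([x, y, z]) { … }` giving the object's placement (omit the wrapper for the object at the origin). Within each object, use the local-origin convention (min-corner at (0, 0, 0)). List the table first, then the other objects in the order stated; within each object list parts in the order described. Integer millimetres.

translate([0, 0, 697]) cube([662, 530, 47]);
translate([21, 21, 0]) cube([50, 50, 697]);
translate([591, 21, 0]) cube([50, 50, 697]);
translate([21, 459, 0]) cube([50, 50, 697]);
translate([591, 459, 0]) cube([50, 50, 697]);
translate([158, -562, 0]) {
  translate([0, 0, 361]) cube([346, 332, 27]);
  translate([18, 18, 0]) cylinder(h = 361, r = 18);
  translate([328, 18, 0]) cylinder(h = 361, r = 18);
  translate([18, 314, 0]) cylinder(h = 361, r = 18);
  translate([328, 314, 0]) cylinder(h = 361, r = 18);
}
translate([158, 760, 0]) {
  translate([0, 0, 361]) cube([346, 332, 27]);
  translate([18, 18, 0]) cylinder(h = 361, r = 18);
  translate([328, 18, 0]) cylinder(h = 361, r = 18);
  translate([18, 314, 0]) cylinder(h = 361, r = 18);
  translate([328, 314, 0]) cylinder(h = 361, r = 18);
}
translate([892, 99, 0]) {
  translate([0, 0, 361]) cube([346, 332, 27]);
  translate([18, 18, 0]) cylinder(h = 361, r = 18);
  translate([328, 18, 0]) cylinder(h = 361, r = 18);
  translate([18, 314, 0]) cylinder(h = 361, r = 18);
  translate([328, 314, 0]) cylinder(h = 361, r = 18);
}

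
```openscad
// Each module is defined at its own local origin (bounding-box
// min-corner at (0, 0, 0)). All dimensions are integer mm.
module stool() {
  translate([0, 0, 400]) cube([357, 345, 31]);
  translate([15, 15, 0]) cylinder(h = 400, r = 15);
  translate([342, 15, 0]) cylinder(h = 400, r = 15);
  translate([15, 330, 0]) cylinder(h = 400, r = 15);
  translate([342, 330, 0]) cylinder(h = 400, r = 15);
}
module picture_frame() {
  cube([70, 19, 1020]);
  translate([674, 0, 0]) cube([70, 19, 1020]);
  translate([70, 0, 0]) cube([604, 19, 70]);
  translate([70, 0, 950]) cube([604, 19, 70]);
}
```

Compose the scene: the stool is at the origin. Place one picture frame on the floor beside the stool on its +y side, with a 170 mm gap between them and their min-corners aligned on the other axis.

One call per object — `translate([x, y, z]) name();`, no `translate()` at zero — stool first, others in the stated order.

stool();
translate([0, 515, 0]) picture_frame();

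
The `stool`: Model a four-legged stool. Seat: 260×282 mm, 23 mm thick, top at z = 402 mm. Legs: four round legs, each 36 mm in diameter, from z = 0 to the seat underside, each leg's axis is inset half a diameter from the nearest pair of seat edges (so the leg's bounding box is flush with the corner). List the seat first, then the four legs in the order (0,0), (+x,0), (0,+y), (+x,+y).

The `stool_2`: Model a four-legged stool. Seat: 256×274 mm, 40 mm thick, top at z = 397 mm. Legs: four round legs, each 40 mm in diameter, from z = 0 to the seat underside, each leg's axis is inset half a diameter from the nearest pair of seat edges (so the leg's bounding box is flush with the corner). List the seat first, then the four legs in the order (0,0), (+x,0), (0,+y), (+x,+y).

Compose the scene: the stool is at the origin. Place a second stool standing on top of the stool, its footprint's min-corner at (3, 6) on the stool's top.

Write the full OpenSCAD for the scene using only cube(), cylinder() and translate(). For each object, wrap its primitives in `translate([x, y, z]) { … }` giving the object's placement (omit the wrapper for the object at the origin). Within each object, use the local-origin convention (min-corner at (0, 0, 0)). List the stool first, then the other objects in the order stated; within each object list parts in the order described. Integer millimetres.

translate([0, 0, 379]) cube([260, 282, 23]);
translate([18, 18, 0]) cylinder(h = 379, r = 18);
translate([242, 18, 0]) cylinder(h = 379, r = 18);
translate([18, 264, 0]) cylinder(h = 379, r = 18);
translate([242, 264, 0]) cylinder(h = 379, r = 18);
translate([3, 6, 402]) {
  translate([0, 0, 357]) cube([256, 274, 40]);
  translate([20, 20, 0]) cylinder(h = 357, r = 20);
  translate([236, 20, 0]) cylinder(h = 357, r = 20);
  translate([20, 254, 0]) cylinder(h = 357, r = 20);
  translate([236, 254, 0]) cylinder(h = 357, r = 20);
}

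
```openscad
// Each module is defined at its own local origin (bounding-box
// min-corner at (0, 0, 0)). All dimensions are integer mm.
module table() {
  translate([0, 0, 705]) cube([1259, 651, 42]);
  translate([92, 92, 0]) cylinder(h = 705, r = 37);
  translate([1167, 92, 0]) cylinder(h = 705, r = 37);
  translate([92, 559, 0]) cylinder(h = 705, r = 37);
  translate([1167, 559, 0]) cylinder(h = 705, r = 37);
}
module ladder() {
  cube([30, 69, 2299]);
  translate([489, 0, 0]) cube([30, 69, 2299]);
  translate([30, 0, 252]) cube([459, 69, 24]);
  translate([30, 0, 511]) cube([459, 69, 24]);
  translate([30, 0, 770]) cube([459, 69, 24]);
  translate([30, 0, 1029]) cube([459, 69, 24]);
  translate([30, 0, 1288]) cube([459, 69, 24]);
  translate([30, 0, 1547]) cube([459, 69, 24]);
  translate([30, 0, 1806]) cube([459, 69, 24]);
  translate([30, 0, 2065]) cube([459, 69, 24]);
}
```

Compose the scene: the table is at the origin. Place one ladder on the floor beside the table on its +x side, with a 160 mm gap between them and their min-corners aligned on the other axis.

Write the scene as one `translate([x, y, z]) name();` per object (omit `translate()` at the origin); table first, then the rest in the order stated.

table();
translate([1419, 0, 0]) ladder();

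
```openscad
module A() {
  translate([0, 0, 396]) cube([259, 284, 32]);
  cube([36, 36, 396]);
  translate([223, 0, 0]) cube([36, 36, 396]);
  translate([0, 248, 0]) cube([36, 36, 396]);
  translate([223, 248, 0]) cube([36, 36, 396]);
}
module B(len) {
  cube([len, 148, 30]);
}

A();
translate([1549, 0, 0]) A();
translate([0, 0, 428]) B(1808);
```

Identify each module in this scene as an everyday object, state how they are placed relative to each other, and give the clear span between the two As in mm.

A is a stool. B is a beam. A beam spans the tops of two stools. The clear span between the two stools is 1290 mm.

Second stool starts at x = 1549; first ends at x = 259; clear span = 1549 − 259 = 1290 mm.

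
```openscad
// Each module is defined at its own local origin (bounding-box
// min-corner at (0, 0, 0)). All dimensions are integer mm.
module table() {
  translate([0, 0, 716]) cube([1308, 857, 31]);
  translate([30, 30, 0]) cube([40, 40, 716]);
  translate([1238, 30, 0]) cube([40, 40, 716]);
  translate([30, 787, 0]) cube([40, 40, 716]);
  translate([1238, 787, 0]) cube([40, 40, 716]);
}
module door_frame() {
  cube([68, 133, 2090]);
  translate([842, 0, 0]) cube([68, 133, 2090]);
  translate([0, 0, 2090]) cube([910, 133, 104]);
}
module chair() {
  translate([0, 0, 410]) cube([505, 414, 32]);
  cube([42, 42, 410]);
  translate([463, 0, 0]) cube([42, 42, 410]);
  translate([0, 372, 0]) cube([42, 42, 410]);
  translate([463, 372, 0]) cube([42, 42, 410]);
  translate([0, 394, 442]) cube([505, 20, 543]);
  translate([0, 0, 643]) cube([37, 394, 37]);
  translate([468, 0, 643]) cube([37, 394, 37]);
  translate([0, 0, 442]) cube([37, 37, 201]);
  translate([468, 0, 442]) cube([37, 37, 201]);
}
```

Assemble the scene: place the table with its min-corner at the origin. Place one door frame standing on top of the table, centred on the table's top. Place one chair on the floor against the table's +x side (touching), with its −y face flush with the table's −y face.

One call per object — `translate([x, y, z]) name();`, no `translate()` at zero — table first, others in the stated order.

table();
translate([199, 362, 747]) door_frame();
translate([1308, 0, 0]) chair();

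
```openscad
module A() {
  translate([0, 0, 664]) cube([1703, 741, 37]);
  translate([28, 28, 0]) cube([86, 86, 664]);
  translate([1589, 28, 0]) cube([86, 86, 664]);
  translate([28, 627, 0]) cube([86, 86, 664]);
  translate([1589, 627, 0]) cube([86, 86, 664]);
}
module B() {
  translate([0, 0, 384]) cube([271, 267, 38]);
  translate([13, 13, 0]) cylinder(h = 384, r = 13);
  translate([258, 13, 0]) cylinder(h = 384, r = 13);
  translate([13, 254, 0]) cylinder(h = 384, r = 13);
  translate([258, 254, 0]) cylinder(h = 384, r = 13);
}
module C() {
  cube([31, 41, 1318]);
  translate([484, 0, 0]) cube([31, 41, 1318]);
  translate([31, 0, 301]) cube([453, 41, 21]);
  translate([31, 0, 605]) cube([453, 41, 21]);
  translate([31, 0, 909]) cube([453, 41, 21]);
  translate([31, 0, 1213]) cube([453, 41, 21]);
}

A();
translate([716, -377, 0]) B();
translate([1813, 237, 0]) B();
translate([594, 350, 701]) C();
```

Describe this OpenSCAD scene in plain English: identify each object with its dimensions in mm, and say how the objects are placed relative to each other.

A is a table: top 1703 mm (x) × 741 mm (y), 37 mm thick, upper face at z = 701 mm, on four 86×86 mm square legs, each inset 28 mm from the nearest pair of top edges, running from z = 0 to the bottom of the top.

B is a four-legged stool. The seat is a 271×267×38 mm slab whose top surface is at z = 422 mm; four round legs, each 26 mm in diameter, run from the floor (z = 0) to the underside of the seat, each leg's axis is inset half a diameter from the nearest pair of seat edges (so the leg's bounding box is flush with the corner).

C is a straight ladder. Two 31×41 mm vertical rails, 1318 mm tall, stand 515 mm apart (outside-to-outside) with their front faces coplanar on the −y side. 4 rungs, each 41 mm deep and 21 mm tall, span between the inner faces of the rails, front faces flush with the rails. The lowest rung's underside is at z = 301 mm and rungs are spaced 304 mm apart (underside to underside).

Two stools sit around the table at the −y, +x sides. The ladder is on top of the table, centred.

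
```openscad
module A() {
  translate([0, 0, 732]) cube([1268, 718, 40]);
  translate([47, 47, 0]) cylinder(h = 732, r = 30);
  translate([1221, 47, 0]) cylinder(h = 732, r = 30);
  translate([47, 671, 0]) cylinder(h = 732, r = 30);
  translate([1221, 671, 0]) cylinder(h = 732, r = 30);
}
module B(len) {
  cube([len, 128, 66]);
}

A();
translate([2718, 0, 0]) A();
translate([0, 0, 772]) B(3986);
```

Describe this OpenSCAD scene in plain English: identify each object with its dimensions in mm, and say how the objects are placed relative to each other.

A is a rectangular dining table. The top is 1268×718×40 mm with its upper surface at z = 772 mm. It stands on four round legs of 60 mm diameter, each leg's bounding box inset 17 mm from the nearest pair of top edges, running from the floor to the underside of the top.

B is a rectangular beam 3986 mm long (x), 128 mm deep (y), 66 mm thick (z).

The beam spans the tops of two tables placed 1450 mm apart, resting at z = 772 mm.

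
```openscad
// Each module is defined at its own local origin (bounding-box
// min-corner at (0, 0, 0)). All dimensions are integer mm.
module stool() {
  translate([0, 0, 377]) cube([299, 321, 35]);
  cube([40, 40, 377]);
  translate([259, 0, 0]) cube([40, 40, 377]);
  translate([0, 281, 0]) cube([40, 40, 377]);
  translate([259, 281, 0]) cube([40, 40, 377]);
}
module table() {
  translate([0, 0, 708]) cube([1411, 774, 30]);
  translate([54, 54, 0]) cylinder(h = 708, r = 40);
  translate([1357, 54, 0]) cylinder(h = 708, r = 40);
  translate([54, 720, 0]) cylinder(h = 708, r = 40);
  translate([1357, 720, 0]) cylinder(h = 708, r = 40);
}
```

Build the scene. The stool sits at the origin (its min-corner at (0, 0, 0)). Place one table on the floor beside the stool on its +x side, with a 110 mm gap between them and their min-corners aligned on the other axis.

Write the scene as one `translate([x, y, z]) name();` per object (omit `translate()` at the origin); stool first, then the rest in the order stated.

stool();
translate([409, 0, 0]) table();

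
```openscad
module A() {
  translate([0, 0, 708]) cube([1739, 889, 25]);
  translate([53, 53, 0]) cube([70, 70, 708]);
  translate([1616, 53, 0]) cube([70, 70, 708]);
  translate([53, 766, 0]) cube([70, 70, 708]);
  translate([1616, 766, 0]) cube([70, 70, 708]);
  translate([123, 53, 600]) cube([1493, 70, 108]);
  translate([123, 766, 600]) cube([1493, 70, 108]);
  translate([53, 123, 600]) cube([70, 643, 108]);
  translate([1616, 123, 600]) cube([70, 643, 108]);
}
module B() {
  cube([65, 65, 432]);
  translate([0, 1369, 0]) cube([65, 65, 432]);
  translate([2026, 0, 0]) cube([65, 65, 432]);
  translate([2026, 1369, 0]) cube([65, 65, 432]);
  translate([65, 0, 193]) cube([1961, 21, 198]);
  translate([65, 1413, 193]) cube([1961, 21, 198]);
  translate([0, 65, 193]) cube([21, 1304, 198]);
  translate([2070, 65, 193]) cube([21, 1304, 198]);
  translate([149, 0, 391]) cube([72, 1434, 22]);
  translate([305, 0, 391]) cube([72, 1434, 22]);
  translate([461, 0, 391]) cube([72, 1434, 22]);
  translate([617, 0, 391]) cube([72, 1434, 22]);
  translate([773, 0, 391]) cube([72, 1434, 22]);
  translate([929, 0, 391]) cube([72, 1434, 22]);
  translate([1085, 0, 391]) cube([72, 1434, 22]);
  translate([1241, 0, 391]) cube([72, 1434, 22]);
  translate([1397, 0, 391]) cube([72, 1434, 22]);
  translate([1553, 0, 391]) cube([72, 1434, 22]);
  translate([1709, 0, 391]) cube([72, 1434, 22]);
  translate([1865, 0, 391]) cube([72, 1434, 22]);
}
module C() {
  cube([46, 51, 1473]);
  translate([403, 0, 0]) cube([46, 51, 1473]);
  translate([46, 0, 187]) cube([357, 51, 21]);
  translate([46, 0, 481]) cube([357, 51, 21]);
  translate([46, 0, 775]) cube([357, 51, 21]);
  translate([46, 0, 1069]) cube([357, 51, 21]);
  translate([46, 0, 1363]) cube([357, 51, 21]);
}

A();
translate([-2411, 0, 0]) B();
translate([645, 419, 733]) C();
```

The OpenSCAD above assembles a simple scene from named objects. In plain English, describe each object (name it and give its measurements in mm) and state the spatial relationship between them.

A is a rectangular dining table. The top is 1739×889×25 mm with its upper surface at z = 733 mm. It stands on four 70×70 mm square legs, each inset 53 mm from the nearest pair of top edges, running from the floor to the underside of the top. Four apron rails, 70 mm thick and 108 mm tall, run between adjacent legs with their top edges flush with the underside of the top and their outer faces flush with the legs' outer faces.

B is a bed frame 2091 mm long (x) by 1434 mm wide (y). Four 65×65 mm corner posts, 432 mm tall, at the corners of the footprint. Four rails of 21 mm thickness and 198 mm height run between adjacent posts with their undersides at z = 193 mm, their outer faces flush with the outside of the frame (the two x-running rails run between the posts' inner faces; the two y-running rails run between the posts' inner faces). 12 slats, each 72 mm wide (x) and 22 mm thick, lie across the top of the two x-running rails, running the full 1434 mm width of the frame in y; the slats are evenly spaced along x between the inner faces of the end posts with equal gaps (rounded down to the nearest mm) at the −x end and between each pair — any rounding remainder accumulates at the +x end.

C is a straight ladder. Two 46×51 mm vertical rails, 1473 mm tall, stand 449 mm apart (outside-to-outside) with their front faces coplanar on the −y side. 5 rungs, each 51 mm deep and 21 mm tall, span between the inner faces of the rails, front faces flush with the rails. The lowest rung's underside is at z = 187 mm and rungs are spaced 294 mm apart (underside to underside).

The bed frame is on the floor beside the table on its −x side. The ladder is on top of the table, centred.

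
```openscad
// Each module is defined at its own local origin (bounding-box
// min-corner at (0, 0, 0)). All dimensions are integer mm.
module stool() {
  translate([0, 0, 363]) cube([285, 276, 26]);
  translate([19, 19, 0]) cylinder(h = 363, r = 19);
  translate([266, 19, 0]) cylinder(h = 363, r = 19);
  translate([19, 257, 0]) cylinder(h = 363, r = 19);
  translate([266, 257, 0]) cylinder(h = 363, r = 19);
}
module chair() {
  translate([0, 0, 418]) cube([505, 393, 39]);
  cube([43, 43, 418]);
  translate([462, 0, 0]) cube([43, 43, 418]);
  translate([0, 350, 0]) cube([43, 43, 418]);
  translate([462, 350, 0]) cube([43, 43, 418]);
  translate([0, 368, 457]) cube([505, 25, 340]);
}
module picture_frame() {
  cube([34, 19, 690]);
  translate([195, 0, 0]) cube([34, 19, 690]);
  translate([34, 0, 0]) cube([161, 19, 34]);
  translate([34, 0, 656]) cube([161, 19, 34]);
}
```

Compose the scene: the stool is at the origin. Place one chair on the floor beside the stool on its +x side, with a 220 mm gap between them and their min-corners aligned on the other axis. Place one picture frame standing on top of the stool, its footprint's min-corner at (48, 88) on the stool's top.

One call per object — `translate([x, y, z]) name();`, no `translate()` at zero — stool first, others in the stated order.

stool();
translate([505, 0, 0]) chair();
translate([48, 88, 389]) picture_frame();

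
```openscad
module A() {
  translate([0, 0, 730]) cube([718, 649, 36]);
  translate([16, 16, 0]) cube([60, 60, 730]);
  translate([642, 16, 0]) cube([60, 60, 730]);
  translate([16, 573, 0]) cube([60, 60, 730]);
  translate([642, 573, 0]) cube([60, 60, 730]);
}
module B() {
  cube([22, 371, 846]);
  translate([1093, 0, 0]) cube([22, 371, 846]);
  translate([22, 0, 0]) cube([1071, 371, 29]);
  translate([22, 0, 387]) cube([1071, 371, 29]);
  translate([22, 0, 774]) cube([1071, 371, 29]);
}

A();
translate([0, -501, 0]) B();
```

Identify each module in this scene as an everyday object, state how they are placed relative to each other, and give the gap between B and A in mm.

A is a table. B is a bookshelf. The bookshelf is on the floor beside the table on its −y side. The gap between the bookshelf and the table is 130 mm.

The bookshelf's nearest face is 130 mm from the table's −y face.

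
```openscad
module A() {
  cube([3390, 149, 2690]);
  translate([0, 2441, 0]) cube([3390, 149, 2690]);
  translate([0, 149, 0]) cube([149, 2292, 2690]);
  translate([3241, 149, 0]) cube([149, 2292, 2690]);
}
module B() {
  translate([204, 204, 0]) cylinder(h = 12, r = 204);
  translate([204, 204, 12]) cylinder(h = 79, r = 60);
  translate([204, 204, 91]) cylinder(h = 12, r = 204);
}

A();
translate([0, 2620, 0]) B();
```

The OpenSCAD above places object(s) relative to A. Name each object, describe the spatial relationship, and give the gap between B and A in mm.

The spool's nearest face is 30 mm from the house frame's +y face.

A is a house frame. B is a spool. The spool is on the floor beside the house frame on its +y side. The gap between the spool and the house frame is 30 mm.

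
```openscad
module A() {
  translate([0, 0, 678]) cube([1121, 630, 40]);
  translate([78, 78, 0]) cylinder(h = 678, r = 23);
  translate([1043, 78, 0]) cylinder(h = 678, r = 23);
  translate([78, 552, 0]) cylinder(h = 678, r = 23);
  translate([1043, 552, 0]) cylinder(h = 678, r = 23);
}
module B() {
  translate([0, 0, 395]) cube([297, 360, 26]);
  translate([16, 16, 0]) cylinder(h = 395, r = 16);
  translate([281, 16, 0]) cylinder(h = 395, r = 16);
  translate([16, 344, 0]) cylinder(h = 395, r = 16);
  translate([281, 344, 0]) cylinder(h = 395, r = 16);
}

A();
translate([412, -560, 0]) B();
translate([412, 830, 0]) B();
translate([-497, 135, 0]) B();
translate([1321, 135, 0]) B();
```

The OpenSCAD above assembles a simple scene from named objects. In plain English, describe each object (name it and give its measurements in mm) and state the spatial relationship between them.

A is a table: top 1121 mm (x) × 630 mm (y), 40 mm thick, upper face at z = 718 mm, on four round legs of 46 mm diameter, each leg's bounding box inset 55 mm from the nearest pair of top edges, running from z = 0 to the bottom of the top.

B is a simple wooden stool: a rectangular seat 297 mm (x) by 360 mm (y), 26 mm thick, top face at z = 421 mm, on four round legs, each 32 mm in diameter. The legs rest on z = 0, each leg's axis is inset half a diameter from the nearest pair of seat edges (so the leg's bounding box is flush with the corner).

Four stools sit around the table at the −y, +y, −x, +x sides.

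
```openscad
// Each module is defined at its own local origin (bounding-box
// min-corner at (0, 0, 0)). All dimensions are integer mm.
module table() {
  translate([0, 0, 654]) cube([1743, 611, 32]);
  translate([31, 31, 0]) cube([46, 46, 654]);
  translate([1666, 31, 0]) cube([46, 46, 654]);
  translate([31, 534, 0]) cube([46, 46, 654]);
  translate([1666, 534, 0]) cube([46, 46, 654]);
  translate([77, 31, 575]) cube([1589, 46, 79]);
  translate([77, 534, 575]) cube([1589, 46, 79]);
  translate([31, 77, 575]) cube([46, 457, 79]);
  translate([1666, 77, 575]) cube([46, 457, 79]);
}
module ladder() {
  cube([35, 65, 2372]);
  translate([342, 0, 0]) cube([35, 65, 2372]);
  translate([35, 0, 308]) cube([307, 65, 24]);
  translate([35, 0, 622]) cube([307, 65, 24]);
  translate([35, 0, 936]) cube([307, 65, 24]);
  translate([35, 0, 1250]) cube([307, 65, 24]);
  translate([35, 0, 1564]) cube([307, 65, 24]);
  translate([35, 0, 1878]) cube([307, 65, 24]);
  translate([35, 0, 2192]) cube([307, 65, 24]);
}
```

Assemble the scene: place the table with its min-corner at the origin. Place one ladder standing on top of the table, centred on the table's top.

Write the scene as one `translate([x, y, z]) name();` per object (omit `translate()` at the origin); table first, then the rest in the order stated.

table();
translate([683, 273, 686]) ladder();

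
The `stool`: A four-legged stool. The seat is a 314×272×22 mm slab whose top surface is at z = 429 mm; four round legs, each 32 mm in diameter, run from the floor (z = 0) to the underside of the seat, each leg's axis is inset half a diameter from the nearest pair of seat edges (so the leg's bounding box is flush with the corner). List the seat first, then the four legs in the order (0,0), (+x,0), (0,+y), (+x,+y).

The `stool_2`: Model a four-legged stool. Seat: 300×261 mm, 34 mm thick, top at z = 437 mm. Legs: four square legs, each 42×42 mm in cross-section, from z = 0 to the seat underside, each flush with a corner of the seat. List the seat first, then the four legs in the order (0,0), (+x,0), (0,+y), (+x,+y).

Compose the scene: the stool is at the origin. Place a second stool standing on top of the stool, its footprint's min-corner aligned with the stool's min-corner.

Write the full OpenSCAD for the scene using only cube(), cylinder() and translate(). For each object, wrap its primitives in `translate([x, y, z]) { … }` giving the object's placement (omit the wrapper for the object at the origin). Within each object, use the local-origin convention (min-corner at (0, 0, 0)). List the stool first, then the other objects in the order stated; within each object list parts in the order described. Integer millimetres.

translate([0, 0, 407]) cube([314, 272, 22]);
translate([16, 16, 0]) cylinder(h = 407, r = 16);
translate([298, 16, 0]) cylinder(h = 407, r = 16);
translate([16, 256, 0]) cylinder(h = 407, r = 16);
translate([298, 256, 0]) cylinder(h = 407, r = 16);
translate([0, 0, 429]) {
  translate([0, 0, 403]) cube([300, 261, 34]);
  cube([42, 42, 403]);
  translate([258, 0, 0]) cube([42, 42, 403]);
  translate([0, 219, 0]) cube([42, 42, 403]);
  translate([258, 219, 0]) cube([42, 42, 403]);
}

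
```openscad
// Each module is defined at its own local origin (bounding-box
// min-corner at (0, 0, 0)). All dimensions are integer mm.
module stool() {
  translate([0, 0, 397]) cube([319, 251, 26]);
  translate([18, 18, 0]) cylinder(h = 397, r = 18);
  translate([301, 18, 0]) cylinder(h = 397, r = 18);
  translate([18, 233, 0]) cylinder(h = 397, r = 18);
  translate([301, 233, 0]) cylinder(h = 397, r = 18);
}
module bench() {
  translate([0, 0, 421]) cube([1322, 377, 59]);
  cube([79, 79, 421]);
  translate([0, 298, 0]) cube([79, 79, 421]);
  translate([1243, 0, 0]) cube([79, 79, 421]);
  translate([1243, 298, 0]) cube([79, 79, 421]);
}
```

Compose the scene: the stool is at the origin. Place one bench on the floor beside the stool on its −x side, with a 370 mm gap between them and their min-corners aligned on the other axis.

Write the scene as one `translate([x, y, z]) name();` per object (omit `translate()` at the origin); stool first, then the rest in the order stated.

stool();
translate([-1692, 0, 0]) bench();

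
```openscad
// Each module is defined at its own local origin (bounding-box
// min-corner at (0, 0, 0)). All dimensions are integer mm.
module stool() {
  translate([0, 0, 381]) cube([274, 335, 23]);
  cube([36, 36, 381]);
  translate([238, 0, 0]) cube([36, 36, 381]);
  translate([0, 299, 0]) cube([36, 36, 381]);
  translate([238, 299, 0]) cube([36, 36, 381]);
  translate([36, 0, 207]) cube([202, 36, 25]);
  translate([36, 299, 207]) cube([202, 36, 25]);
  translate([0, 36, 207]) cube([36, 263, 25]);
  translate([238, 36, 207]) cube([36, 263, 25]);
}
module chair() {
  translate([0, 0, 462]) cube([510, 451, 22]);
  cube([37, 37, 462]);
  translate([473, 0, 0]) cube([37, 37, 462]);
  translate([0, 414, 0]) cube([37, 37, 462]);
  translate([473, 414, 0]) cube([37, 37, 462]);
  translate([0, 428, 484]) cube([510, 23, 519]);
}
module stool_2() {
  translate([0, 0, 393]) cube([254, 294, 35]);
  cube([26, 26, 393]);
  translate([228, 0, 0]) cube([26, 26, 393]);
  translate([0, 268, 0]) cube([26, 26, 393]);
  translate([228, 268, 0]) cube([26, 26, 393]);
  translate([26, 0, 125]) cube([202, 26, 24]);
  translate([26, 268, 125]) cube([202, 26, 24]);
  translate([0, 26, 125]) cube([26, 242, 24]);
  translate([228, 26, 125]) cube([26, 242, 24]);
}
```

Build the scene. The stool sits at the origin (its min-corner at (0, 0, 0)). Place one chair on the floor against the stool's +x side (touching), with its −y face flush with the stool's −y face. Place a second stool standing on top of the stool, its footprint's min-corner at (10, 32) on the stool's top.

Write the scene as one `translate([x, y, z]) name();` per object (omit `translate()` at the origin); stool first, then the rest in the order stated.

stool();
translate([274, 0, 0]) chair();
translate([10, 32, 404]) stool_2();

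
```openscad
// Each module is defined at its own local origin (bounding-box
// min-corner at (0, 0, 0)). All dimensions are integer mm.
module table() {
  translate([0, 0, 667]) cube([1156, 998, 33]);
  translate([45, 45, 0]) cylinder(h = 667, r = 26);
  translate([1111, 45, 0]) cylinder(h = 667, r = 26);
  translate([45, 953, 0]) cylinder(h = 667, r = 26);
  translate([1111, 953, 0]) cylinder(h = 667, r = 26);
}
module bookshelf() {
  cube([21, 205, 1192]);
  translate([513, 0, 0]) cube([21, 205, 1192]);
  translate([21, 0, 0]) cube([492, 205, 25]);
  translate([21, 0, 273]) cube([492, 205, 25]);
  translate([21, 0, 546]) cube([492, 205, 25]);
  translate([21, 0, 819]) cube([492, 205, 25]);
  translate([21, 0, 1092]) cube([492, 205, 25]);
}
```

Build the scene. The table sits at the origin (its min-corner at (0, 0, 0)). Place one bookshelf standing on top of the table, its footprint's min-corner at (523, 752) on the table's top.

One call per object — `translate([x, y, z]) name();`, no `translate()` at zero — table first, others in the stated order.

table();
translate([523, 752, 700]) bookshelf();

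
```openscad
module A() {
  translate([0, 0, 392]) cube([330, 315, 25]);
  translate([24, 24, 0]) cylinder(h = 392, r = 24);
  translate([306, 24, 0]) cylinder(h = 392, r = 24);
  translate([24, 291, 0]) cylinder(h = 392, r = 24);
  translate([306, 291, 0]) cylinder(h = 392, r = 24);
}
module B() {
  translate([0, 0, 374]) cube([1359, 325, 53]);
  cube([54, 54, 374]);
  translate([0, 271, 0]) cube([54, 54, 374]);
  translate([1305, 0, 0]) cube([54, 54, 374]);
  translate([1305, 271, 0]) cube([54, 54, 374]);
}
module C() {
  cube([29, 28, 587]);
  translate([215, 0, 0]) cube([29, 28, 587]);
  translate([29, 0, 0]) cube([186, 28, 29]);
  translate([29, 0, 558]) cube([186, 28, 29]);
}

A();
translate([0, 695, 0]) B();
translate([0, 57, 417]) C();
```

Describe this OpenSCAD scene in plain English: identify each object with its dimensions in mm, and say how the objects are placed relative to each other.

A is a four-legged stool. The seat is 330×315 mm, 25 mm thick, top at z = 417 mm. It stands on four round legs, each 48 mm in diameter, from z = 0 to the seat underside, each leg's axis is inset half a diameter from the nearest pair of seat edges (so the leg's bounding box is flush with the corner).

B is a long wooden bench with a 1359 mm (x) × 325 mm (y) seat, 53 mm thick, its top surface 427 mm above the floor. Four 54 mm square legs at the seat corners, flush with the edges, run from z = 0 to the seat underside.

C is a rectangular picture frame lying in the x–z plane (depth along y). The opening is 186 mm wide (x) by 529 mm tall (z), surrounded by a border 29 mm wide on all four sides. The frame is 28 mm deep and is made of two full-height vertical stiles with two horizontal rails fitted between them.

The bench is on the floor beside the stool on its +y side. The picture frame is on top of the stool.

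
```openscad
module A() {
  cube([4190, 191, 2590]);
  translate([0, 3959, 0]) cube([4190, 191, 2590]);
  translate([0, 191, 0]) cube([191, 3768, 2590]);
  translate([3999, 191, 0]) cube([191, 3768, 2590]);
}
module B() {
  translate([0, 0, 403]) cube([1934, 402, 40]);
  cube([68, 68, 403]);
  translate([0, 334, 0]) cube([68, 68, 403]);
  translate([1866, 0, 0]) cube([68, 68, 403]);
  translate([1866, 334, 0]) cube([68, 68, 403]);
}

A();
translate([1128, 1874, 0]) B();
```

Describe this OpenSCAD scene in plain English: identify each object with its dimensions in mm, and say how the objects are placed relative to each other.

A is a box-shaped house frame (walls only): outside footprint 4190×4150 mm, wall height 2590 mm, wall thickness 191 mm. The two y-facing walls run the full x-width; the two x-facing walls fit between the inner faces of the y-facing walls.

B is a long wooden bench with a 1934 mm (x) × 402 mm (y) seat, 40 mm thick, its top surface 443 mm above the floor. Four 68 mm square legs at the seat corners, flush with the edges, run from z = 0 to the seat underside.

The bench sits inside the house frame, centred.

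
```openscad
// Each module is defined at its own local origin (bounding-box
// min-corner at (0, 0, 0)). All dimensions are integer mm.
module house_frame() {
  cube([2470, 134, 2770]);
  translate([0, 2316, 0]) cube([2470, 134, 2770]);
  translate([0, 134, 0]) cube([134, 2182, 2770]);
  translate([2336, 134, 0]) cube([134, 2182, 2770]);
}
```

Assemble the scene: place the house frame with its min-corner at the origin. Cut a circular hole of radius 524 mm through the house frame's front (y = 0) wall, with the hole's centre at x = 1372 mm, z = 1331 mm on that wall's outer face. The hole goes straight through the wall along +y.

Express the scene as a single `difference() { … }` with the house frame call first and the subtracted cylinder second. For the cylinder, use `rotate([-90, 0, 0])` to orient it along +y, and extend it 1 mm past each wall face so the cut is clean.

difference() {
  house_frame();
  translate([1372, -1, 1331]) rotate([-90, 0, 0]) cylinder(h = 136, r = 524);
}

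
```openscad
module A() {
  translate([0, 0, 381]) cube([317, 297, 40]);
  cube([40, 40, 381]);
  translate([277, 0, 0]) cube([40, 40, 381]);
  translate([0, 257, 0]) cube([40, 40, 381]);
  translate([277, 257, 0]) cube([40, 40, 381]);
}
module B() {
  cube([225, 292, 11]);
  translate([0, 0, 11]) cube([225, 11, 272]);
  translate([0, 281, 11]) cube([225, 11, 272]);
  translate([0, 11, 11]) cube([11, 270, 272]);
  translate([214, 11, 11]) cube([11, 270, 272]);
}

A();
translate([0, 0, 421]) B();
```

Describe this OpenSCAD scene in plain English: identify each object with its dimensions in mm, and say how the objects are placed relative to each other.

A is a simple wooden stool: a rectangular seat 317 mm (x) by 297 mm (y), 40 mm thick, top face at z = 421 mm, on four square legs, each 40×40 mm in cross-section. The legs rest on z = 0, each flush with a corner of the seat.

B is an open storage box with external size 225×292×283 mm and wall thickness 11 mm (the base is also 11 mm thick). The base covers the whole footprint; the four walls stand on the base, with the y-facing walls full-width and the x-facing walls fitting between their inner faces.

The open box is on top of the stool.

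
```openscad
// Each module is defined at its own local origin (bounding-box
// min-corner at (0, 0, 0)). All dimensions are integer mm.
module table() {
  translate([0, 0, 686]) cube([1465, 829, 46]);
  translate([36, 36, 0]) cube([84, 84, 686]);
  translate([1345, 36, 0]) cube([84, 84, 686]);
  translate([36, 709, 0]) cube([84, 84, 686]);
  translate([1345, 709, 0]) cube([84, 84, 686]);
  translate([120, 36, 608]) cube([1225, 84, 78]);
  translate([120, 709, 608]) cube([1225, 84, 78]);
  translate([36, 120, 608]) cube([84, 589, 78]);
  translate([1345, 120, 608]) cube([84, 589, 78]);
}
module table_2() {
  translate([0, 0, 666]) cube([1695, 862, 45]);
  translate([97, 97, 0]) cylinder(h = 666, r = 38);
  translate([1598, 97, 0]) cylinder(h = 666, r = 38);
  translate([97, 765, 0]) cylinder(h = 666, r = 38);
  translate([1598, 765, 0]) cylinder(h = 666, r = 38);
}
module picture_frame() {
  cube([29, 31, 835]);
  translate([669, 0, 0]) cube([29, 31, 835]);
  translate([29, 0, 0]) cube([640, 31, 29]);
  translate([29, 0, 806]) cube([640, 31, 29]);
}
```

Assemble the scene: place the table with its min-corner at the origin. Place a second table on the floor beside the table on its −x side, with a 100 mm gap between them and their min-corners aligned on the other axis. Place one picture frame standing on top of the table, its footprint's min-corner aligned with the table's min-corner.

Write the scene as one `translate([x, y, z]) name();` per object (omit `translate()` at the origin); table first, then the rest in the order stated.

table();
translate([-1795, 0, 0]) table_2();
translate([0, 0, 732]) picture_frame();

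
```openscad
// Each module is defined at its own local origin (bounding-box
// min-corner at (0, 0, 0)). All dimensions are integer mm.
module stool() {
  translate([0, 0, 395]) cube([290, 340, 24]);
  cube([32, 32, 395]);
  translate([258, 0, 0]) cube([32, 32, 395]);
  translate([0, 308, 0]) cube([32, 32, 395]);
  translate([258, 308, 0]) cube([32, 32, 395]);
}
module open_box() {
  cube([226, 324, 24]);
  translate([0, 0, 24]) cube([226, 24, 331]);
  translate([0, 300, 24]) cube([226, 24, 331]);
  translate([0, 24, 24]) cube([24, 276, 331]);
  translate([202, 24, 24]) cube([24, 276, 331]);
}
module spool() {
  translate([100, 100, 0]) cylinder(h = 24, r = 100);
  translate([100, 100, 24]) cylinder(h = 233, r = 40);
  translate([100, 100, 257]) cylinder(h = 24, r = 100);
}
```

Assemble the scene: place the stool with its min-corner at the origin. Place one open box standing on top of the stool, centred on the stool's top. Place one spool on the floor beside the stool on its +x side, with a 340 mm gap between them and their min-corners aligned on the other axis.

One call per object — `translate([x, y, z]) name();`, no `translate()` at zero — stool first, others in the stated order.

stool();
translate([32, 8, 419]) open_box();
translate([630, 0, 0]) spool();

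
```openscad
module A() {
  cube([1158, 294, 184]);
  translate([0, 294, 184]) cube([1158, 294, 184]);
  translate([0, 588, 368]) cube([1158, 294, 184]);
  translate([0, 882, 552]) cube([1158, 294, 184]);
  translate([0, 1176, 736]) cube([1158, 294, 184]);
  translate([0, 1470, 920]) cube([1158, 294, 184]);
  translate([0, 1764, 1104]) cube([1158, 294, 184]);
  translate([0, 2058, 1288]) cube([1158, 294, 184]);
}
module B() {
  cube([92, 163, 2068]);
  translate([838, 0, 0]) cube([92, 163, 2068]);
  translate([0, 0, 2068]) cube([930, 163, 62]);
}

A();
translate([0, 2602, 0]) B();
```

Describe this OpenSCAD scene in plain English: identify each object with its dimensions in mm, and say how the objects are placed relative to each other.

A is a straight staircase of 8 solid steps. Each step is 1158 mm wide (x), 294 mm deep (y, the going) and 184 mm tall (the rise). The first step rests on the floor; each subsequent step sits one going further in +y and one rise higher in +z, directly behind and above the previous step with no overlap.

B is a rectangular door frame: two vertical jambs of 92×163 mm section, 2068 mm tall, with a clear opening 746 mm wide between their inner faces. A header 62 mm tall and 163 mm deep lies on top of the jambs and spans the full outside width.

The door frame is on the floor beside the staircase on its +y side.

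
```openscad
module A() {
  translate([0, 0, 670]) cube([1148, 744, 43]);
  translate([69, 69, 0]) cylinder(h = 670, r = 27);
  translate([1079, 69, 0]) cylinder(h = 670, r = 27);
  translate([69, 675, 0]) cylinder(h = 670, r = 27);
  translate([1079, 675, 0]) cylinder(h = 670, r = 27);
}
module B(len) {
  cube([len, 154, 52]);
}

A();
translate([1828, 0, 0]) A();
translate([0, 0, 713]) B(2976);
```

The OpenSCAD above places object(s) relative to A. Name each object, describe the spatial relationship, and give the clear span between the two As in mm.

A is a table. B is a beam. A beam spans the tops of two tables. The clear span between the two tables is 680 mm.

Second table starts at x = 1828; first ends at x = 1148; clear span = 1828 − 1148 = 680 mm.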